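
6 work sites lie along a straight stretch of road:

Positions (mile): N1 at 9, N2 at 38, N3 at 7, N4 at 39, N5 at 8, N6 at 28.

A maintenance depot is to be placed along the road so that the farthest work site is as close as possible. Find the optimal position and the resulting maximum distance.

location 23, max distance 16

The 1-center on a line is the midpoint of the two extreme points: leftmost at 7, rightmost at 39.
Optimal location = (7 + 39)/2 = 23; maximum distance = (39 − 7)/2 = 16.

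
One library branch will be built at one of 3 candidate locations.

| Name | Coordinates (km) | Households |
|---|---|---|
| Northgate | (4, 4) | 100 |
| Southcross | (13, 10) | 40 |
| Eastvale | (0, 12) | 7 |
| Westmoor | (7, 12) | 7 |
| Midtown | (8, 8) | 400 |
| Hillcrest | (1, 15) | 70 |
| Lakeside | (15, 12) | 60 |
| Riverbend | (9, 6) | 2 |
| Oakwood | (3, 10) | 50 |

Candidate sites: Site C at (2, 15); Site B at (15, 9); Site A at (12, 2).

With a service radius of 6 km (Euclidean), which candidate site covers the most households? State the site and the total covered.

Coverage radius r = 6 km; a point is covered iff (Δx)²+(Δy)² ≤ 6² = 36.
  Site C (2, 15): covers {Eastvale, Westmoor, Hillcrest, Oakwood} → 134
  Site B (15, 9): covers {Southcross, Lakeside} → 100
  Site A (12, 2): covers {Riverbend} → 2
Maximum coverage at Site C: 134 households.

Site C, covering 134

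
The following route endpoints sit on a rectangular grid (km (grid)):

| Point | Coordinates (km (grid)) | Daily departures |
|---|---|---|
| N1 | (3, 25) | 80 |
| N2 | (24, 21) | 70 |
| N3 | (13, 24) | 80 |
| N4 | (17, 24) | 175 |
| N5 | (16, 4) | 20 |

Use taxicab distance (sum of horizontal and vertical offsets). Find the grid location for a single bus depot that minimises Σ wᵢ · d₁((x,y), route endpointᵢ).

Manhattan distance separates: Σwᵢ(|x−xᵢ|+|y−yᵢ|) = Σwᵢ|x−xᵢ| + Σwᵢ|y−yᵢ|, so x and y are optimised independently as 1-D weighted medians.
Total weight W = 425; half = 212.5.
x-coordinate, sorted with cumulative weight:
  x=3 (N1, w=80) cum 80
  x=13 (N3, w=80) cum 160
  x=16 (N5, w=20) cum 180
  x=17 (N4, w=175) cum 355  ← median
  x=24 (N2, w=70) cum 425
⇒ x* = 17
y-coordinate, sorted with cumulative weight:
  y=4 (N5, w=20) cum 20
  y=21 (N2, w=70) cum 90
  y=24 (N3, w=80) cum 170
  y=24 (N4, w=175) cum 345  ← median
  y=25 (N1, w=80) cum 425
⇒ y* = 24

(17, 24)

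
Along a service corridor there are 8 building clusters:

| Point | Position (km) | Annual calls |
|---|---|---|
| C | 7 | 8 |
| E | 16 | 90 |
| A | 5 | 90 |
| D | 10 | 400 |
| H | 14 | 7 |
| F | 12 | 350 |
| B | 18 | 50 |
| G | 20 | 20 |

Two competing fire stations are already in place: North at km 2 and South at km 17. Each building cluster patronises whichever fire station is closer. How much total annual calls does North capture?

98

The indifferent point is the midpoint (2+17)/2 = 9.5; building clusters left of it (closer to North at 2) go to North, those right go to South.
  A at 5 (w=90) → North
  C at 7 (w=8) → North
  D at 10 (w=400) → South
  F at 12 (w=350) → South
  H at 14 (w=7) → South
  E at 16 (w=90) → South
  B at 18 (w=50) → South
  G at 20 (w=20) → South
North captures 98; South captures 917.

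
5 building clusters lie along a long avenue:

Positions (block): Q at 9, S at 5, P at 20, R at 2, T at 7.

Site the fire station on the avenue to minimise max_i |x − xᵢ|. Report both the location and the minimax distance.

The 1-center on a line is the midpoint of the two extreme points: leftmost at 2, rightmost at 20.
Optimal location = (2 + 20)/2 = 11; maximum distance = (20 − 2)/2 = 9.

location 11, max distance 9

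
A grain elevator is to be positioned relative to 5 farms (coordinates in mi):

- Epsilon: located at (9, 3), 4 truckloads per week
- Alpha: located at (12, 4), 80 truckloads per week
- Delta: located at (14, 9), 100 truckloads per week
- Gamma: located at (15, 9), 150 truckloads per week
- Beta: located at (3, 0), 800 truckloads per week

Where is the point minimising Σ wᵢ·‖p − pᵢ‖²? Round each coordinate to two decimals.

(6.21, 2.28)

The minimiser of Σwᵢ‖p−pᵢ‖² is the weighted centroid p* = (Σwᵢpᵢ)/(Σwᵢ).
Σwᵢ = 1134.
Σwᵢxᵢ = 4·9 + 80·12 + 100·14 + 150·15 + 800·3 = 7046.
Σwᵢyᵢ = 4·3 + 80·4 + 100·9 + 150·9 + 800·0 = 2582.
x* = 7046/1134 = 6.21, y* = 2582/1134 = 2.28.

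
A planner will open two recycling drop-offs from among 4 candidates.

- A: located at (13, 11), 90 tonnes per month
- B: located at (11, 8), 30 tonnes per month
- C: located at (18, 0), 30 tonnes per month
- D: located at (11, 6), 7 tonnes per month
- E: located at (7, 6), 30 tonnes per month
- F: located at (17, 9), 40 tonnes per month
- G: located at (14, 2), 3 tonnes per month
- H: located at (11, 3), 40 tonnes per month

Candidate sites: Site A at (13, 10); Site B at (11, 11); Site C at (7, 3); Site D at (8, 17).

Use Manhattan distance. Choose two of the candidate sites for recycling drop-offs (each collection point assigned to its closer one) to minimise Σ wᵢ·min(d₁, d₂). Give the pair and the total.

Evaluate every pair (each demand assigned to the nearer of the two):
  {Site A, Site C}: total = 1146
  {Site B, Site C}: total = 1319
  {Site A, Site B}: total = 1482
  {Site A, Site D}: total = 1589
  {Site B, Site D}: total = 1791
  {Site C, Site D}: total = 2643
Best pair: {Site A, Site C} with total 1146.

{Site A, Site C}, total 1146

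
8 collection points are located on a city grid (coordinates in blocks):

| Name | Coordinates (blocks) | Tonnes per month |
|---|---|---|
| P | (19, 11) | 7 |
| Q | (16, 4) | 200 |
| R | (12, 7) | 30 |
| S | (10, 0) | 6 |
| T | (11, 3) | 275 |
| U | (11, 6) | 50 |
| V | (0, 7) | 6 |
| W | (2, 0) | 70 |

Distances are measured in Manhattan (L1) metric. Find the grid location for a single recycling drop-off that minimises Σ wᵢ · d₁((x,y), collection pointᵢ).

(11, 3)

Manhattan distance separates: Σwᵢ(|x−xᵢ|+|y−yᵢ|) = Σwᵢ|x−xᵢ| + Σwᵢ|y−yᵢ|, so x and y are optimised independently as 1-D weighted medians.
Total weight W = 644; half = 322.
x-coordinate, sorted with cumulative weight:
  x=0 (V, w=6) cum 6
  x=2 (W, w=70) cum 76
  x=10 (S, w=6) cum 82
  x=11 (T, w=275) cum 357  ← median
  x=11 (U, w=50) cum 407
  x=12 (R, w=30) cum 437
  x=16 (Q, w=200) cum 637
  x=19 (P, w=7) cum 644
⇒ x* = 11
y-coordinate, sorted with cumulative weight:
  y=0 (S, w=6) cum 6
  y=0 (W, w=70) cum 76
  y=3 (T, w=275) cum 351  ← median
  y=4 (Q, w=200) cum 551
  y=6 (U, w=50) cum 601
  y=7 (R, w=30) cum 631
  y=7 (V, w=6) cum 637
  y=11 (P, w=7) cum 644
⇒ y* = 3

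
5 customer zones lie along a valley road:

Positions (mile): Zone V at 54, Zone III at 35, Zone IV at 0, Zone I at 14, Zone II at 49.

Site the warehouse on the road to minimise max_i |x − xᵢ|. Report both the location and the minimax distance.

location 27, max distance 27

The 1-center on a line is the midpoint of the two extreme points: leftmost at 0, rightmost at 54.
Optimal location = (0 + 54)/2 = 27; maximum distance = (54 − 0)/2 = 27.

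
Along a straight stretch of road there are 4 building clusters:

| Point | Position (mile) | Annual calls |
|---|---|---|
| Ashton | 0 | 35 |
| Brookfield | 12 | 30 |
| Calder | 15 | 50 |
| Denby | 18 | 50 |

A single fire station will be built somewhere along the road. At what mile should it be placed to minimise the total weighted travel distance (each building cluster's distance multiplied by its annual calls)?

For a sum of weighted absolute distances on a line, the optimum is the weighted median (not the mean). Total weight W = 165; half-weight = 82.5.
Sort by position and accumulate weight:
  mile 0 (Ashton, w=35) → cum 35
  mile 12 (Brookfield, w=30) → cum 65
  mile 15 (Calder, w=50) → cum 115  ≥ 82.5 → median here
  mile 18 (Denby, w=50) → cum 165
Optimal location: mile 15.

x = 15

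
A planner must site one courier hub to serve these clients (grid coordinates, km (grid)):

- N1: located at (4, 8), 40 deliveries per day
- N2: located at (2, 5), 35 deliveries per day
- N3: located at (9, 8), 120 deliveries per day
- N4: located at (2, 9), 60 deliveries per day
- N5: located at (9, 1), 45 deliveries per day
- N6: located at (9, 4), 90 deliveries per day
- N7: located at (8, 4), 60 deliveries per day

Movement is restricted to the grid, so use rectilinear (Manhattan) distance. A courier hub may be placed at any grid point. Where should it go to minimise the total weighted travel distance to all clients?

Manhattan distance separates: Σwᵢ(|x−xᵢ|+|y−yᵢ|) = Σwᵢ|x−xᵢ| + Σwᵢ|y−yᵢ|, so x and y are optimised independently as 1-D weighted medians.
Total weight W = 450; half = 225.
x-coordinate, sorted with cumulative weight:
  x=2 (N2, w=35) cum 35
  x=2 (N4, w=60) cum 95
  x=4 (N1, w=40) cum 135
  x=8 (N7, w=60) cum 195
  x=9 (N3, w=120) cum 315  ← median
  x=9 (N5, w=45) cum 360
  x=9 (N6, w=90) cum 450
⇒ x* = 9
y-coordinate, sorted with cumulative weight:
  y=1 (N5, w=45) cum 45
  y=4 (N6, w=90) cum 135
  y=4 (N7, w=60) cum 195
  y=5 (N2, w=35) cum 230  ← median
  y=8 (N1, w=40) cum 270
  y=8 (N3, w=120) cum 390
  y=9 (N4, w=60) cum 450
⇒ y* = 5

(9, 5)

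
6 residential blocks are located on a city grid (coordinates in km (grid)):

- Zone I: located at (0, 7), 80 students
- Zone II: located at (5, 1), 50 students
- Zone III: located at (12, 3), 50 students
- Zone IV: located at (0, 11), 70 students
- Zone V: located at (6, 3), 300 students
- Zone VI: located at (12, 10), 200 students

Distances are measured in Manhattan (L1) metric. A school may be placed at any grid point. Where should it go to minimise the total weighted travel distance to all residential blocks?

(6, 3)

Manhattan distance separates: Σwᵢ(|x−xᵢ|+|y−yᵢ|) = Σwᵢ|x−xᵢ| + Σwᵢ|y−yᵢ|, so x and y are optimised independently as 1-D weighted medians.
Total weight W = 750; half = 375.
x-coordinate, sorted with cumulative weight:
  x=0 (Zone I, w=80) cum 80
  x=0 (Zone IV, w=70) cum 150
  x=5 (Zone II, w=50) cum 200
  x=6 (Zone V, w=300) cum 500  ← median
  x=12 (Zone III, w=50) cum 550
  x=12 (Zone VI, w=200) cum 750
⇒ x* = 6
y-coordinate, sorted with cumulative weight:
  y=1 (Zone II, w=50) cum 50
  y=3 (Zone III, w=50) cum 100
  y=3 (Zone V, w=300) cum 400  ← median
  y=7 (Zone I, w=80) cum 480
  y=10 (Zone VI, w=200) cum 680
  y=11 (Zone IV, w=70) cum 750
⇒ y* = 3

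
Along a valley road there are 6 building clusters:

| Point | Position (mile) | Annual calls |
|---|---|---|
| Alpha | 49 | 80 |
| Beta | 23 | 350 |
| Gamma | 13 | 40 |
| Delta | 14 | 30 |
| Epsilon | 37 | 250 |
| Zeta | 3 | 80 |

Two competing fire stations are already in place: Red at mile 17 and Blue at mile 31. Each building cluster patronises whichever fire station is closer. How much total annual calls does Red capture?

500

The indifferent point is the midpoint (17+31)/2 = 24; building clusters left of it (closer to Red at 17) go to Red, those right go to Blue.
  Zeta at 3 (w=80) → Red
  Gamma at 13 (w=40) → Red
  Delta at 14 (w=30) → Red
  Beta at 23 (w=350) → Red
  Epsilon at 37 (w=250) → Blue
  Alpha at 49 (w=80) → Blue
Red captures 500; Blue captures 330.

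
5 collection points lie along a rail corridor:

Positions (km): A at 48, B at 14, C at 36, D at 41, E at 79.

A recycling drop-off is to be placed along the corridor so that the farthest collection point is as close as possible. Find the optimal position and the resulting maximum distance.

location 46.5, max distance 32.5

The 1-center on a line is the midpoint of the two extreme points: leftmost at 14, rightmost at 79.
Optimal location = (14 + 79)/2 = 46.5; maximum distance = (79 − 14)/2 = 32.5.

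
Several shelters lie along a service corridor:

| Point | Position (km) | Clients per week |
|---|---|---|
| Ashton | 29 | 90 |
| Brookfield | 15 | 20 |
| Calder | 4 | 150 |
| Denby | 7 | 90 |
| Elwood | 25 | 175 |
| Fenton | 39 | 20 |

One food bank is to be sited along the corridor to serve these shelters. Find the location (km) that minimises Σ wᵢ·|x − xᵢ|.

x = 25

For a sum of weighted absolute distances on a line, the optimum is the weighted median (not the mean). Total weight W = 545; half-weight = 272.5.
Sort by position and accumulate weight:
  km 4 (Calder, w=150) → cum 150
  km 7 (Denby, w=90) → cum 240
  km 15 (Brookfield, w=20) → cum 260
  km 25 (Elwood, w=175) → cum 435  ≥ 272.5 → median here
  km 29 (Ashton, w=90) → cum 525
  km 39 (Fenton, w=20) → cum 545
Optimal location: km 25.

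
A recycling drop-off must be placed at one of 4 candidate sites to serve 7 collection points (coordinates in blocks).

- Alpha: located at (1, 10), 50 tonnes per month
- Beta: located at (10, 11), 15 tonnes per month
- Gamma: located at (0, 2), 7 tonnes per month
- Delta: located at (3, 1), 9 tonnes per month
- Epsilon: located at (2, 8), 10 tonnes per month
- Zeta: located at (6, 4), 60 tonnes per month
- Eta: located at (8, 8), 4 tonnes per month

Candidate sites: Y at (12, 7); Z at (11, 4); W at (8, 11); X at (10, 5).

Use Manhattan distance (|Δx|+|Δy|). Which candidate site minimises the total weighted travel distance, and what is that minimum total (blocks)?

Total weighted distance at each candidate:
  Y (12, 7): total = 1714
  Z (11, 4): total = 1568
  W (8, 11): total = 1326
  X (10, 5): total = 1410
Minimum is at W with total 1326 blocks.

W, total 1326 blocks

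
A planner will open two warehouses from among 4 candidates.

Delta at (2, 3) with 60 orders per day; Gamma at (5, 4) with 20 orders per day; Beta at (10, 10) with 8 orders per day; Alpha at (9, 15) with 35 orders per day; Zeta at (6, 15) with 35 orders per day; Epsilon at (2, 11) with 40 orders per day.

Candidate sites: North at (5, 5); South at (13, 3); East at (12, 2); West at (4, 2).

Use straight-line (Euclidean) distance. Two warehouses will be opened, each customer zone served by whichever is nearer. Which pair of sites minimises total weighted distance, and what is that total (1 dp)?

{North, West}, total 1207.8

Evaluate every pair (each demand assigned to the nearer of the two):
  {North, West}: total = 1207.8
  {North, South}: total = 1289.9
  {North, East}: total = 1289.9
  {South, West}: total = 1511.7
  {East, West}: total = 1540.9
  {South, East}: total = 2276.6
Best pair: {North, West} with total 1207.8.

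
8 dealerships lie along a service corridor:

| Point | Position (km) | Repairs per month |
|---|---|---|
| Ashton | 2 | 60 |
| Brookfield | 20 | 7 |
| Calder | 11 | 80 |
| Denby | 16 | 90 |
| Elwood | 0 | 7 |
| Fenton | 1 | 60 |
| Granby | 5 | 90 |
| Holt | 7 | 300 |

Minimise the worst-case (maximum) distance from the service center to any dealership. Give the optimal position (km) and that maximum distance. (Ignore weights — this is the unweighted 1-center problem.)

location 10, max distance 10

The 1-center on a line is the midpoint of the two extreme points: leftmost at 0, rightmost at 20.
Optimal location = (0 + 20)/2 = 10; maximum distance = (20 − 0)/2 = 10.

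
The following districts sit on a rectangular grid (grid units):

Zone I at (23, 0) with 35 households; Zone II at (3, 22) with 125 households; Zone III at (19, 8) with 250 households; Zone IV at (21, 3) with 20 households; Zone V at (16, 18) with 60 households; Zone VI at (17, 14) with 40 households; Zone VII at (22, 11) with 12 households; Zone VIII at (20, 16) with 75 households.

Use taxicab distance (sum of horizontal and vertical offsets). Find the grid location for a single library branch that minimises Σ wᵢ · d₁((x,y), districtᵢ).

Manhattan distance separates: Σwᵢ(|x−xᵢ|+|y−yᵢ|) = Σwᵢ|x−xᵢ| + Σwᵢ|y−yᵢ|, so x and y are optimised independently as 1-D weighted medians.
Total weight W = 617; half = 308.5.
x-coordinate, sorted with cumulative weight:
  x=3 (Zone II, w=125) cum 125
  x=16 (Zone V, w=60) cum 185
  x=17 (Zone VI, w=40) cum 225
  x=19 (Zone III, w=250) cum 475  ← median
  x=20 (Zone VIII, w=75) cum 550
  x=21 (Zone IV, w=20) cum 570
  x=22 (Zone VII, w=12) cum 582
  x=23 (Zone I, w=35) cum 617
⇒ x* = 19
y-coordinate, sorted with cumulative weight:
  y=0 (Zone I, w=35) cum 35
  y=3 (Zone IV, w=20) cum 55
  y=8 (Zone III, w=250) cum 305
  y=11 (Zone VII, w=12) cum 317  ← median
  y=14 (Zone VI, w=40) cum 357
  y=16 (Zone VIII, w=75) cum 432
  y=18 (Zone V, w=60) cum 492
  y=22 (Zone II, w=125) cum 617
⇒ y* = 11

(19, 11)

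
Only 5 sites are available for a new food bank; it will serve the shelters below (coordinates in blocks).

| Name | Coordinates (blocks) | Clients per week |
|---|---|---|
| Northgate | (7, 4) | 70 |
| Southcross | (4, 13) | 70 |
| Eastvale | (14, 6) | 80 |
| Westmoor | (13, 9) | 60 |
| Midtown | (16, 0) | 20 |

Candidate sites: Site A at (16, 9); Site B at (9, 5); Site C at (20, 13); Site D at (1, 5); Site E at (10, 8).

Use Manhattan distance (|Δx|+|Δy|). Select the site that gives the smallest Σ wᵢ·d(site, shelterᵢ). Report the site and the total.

Site E, total 2260 blocks

Total weighted distance at each candidate:
  Site A (16, 9): total = 2860
  Site B (9, 5): total = 2320
  Site C (20, 13): total = 4700
  Site D (1, 5): total = 3740
  Site E (10, 8): total = 2260
Minimum is at Site E with total 2260 blocks.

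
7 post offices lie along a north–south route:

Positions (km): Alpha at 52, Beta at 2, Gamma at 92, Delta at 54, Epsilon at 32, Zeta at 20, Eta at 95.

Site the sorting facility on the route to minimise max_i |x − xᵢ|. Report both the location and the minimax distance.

location 48.5, max distance 46.5

The 1-center on a line is the midpoint of the two extreme points: leftmost at 2, rightmost at 95.
Optimal location = (2 + 95)/2 = 48.5; maximum distance = (95 − 2)/2 = 46.5.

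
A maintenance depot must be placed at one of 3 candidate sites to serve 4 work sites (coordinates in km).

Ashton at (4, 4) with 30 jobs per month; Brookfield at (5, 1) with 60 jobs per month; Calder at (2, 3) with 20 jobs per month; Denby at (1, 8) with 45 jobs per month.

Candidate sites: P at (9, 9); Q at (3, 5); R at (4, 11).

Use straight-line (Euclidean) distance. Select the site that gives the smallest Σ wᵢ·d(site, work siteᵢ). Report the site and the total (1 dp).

Q, total 517.7 km

Total weighted distance at each candidate:
  P (9, 9): total = 1296.0
  Q (3, 5): total = 517.7
  R (4, 11): total = 1168.8
Minimum is at Q with total 517.7 km.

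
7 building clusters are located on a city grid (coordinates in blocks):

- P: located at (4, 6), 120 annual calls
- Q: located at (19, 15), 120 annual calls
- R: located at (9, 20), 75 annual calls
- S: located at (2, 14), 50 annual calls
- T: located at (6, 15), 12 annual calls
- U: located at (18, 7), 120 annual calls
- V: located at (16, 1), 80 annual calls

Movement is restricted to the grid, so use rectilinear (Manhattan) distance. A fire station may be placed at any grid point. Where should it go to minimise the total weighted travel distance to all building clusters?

Manhattan distance separates: Σwᵢ(|x−xᵢ|+|y−yᵢ|) = Σwᵢ|x−xᵢ| + Σwᵢ|y−yᵢ|, so x and y are optimised independently as 1-D weighted medians.
Total weight W = 577; half = 288.5.
x-coordinate, sorted with cumulative weight:
  x=2 (S, w=50) cum 50
  x=4 (P, w=120) cum 170
  x=6 (T, w=12) cum 182
  x=9 (R, w=75) cum 257
  x=16 (V, w=80) cum 337  ← median
  x=18 (U, w=120) cum 457
  x=19 (Q, w=120) cum 577
⇒ x* = 16
y-coordinate, sorted with cumulative weight:
  y=1 (V, w=80) cum 80
  y=6 (P, w=120) cum 200
  y=7 (U, w=120) cum 320  ← median
  y=14 (S, w=50) cum 370
  y=15 (Q, w=120) cum 490
  y=15 (T, w=12) cum 502
  y=20 (R, w=75) cum 577
⇒ y* = 7

(16, 7)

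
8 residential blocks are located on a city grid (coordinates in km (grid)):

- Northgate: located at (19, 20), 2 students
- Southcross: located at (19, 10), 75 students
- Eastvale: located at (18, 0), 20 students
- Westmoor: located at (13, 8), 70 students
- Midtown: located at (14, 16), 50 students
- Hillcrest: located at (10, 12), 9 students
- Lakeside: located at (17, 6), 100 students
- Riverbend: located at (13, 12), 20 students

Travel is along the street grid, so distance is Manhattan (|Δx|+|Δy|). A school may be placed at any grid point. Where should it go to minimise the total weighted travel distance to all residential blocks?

(17, 8)

Manhattan distance separates: Σwᵢ(|x−xᵢ|+|y−yᵢ|) = Σwᵢ|x−xᵢ| + Σwᵢ|y−yᵢ|, so x and y are optimised independently as 1-D weighted medians.
Total weight W = 346; half = 173.
x-coordinate, sorted with cumulative weight:
  x=10 (Hillcrest, w=9) cum 9
  x=13 (Westmoor, w=70) cum 79
  x=13 (Riverbend, w=20) cum 99
  x=14 (Midtown, w=50) cum 149
  x=17 (Lakeside, w=100) cum 249  ← median
  x=18 (Eastvale, w=20) cum 269
  x=19 (Northgate, w=2) cum 271
  x=19 (Southcross, w=75) cum 346
⇒ x* = 17
y-coordinate, sorted with cumulative weight:
  y=0 (Eastvale, w=20) cum 20
  y=6 (Lakeside, w=100) cum 120
  y=8 (Westmoor, w=70) cum 190  ← median
  y=10 (Southcross, w=75) cum 265
  y=12 (Hillcrest, w=9) cum 274
  y=12 (Riverbend, w=20) cum 294
  y=16 (Midtown, w=50) cum 344
  y=20 (Northgate, w=2) cum 346
⇒ y* = 8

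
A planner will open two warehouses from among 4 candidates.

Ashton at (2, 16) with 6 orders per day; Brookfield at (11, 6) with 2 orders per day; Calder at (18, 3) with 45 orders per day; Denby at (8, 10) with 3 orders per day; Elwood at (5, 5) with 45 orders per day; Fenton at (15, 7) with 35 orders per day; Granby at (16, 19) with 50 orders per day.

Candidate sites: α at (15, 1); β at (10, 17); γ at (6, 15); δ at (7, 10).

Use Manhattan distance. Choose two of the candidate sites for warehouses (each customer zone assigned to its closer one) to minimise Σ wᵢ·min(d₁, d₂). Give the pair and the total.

{α, β}, total 1564

Evaluate every pair (each demand assigned to the nearer of the two):
  {α, β}: total = 1564
  {α, γ}: total = 1699
  {α, δ}: total = 1735
  {β, δ}: total = 1983
  {γ, δ}: total = 2259
  {β, γ}: total = 2485
Best pair: {α, β} with total 1564.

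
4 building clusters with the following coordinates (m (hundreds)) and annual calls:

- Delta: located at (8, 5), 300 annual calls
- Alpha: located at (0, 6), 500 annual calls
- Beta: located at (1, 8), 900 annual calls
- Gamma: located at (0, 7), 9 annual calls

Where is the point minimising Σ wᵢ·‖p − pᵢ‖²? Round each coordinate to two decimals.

(1.93, 6.88)

The minimiser of Σwᵢ‖p−pᵢ‖² is the weighted centroid p* = (Σwᵢpᵢ)/(Σwᵢ).
Σwᵢ = 1709.
Σwᵢxᵢ = 300·8 + 500·0 + 900·1 + 9·0 = 3300.
Σwᵢyᵢ = 300·5 + 500·6 + 900·8 + 9·7 = 11763.
x* = 3300/1709 = 1.93, y* = 11763/1709 = 6.88.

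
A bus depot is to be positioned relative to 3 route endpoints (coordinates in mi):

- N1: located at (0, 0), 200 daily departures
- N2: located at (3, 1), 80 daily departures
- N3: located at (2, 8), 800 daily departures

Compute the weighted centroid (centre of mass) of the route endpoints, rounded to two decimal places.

(1.70, 6.00)

The minimiser of Σwᵢ‖p−pᵢ‖² is the weighted centroid p* = (Σwᵢpᵢ)/(Σwᵢ).
Σwᵢ = 1080.
Σwᵢxᵢ = 200·0 + 80·3 + 800·2 = 1840.
Σwᵢyᵢ = 200·0 + 80·1 + 800·8 = 6480.
x* = 1840/1080 = 1.70, y* = 6480/1080 = 6.00.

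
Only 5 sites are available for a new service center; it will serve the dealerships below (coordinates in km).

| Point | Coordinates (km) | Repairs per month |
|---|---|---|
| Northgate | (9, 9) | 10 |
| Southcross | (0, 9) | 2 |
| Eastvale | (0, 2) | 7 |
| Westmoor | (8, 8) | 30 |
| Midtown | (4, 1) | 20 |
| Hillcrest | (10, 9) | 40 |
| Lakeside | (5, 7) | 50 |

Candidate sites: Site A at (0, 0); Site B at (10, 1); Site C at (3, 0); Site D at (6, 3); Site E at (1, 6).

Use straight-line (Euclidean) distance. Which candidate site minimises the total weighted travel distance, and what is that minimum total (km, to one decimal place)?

Total weighted distance at each candidate:
  Site A (0, 0): total = 1549.4
  Site B (10, 1): total = 1225.5
  Site C (3, 0): total = 1283.8
  Site D (6, 3): total = 839.4
  Site E (1, 6): total = 1041.3
Minimum is at Site D with total 839.4 km.

Site D, total 839.4 km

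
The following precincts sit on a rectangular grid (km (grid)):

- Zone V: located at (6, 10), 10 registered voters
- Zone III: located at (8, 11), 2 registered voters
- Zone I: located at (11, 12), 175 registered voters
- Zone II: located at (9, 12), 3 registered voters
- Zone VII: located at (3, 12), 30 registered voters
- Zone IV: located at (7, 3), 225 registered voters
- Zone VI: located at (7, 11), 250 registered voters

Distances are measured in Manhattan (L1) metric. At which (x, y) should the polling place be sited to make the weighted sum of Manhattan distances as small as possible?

Manhattan distance separates: Σwᵢ(|x−xᵢ|+|y−yᵢ|) = Σwᵢ|x−xᵢ| + Σwᵢ|y−yᵢ|, so x and y are optimised independently as 1-D weighted medians.
Total weight W = 695; half = 347.5.
x-coordinate, sorted with cumulative weight:
  x=3 (Zone VII, w=30) cum 30
  x=6 (Zone V, w=10) cum 40
  x=7 (Zone IV, w=225) cum 265
  x=7 (Zone VI, w=250) cum 515  ← median
  x=8 (Zone III, w=2) cum 517
  x=9 (Zone II, w=3) cum 520
  x=11 (Zone I, w=175) cum 695
⇒ x* = 7
y-coordinate, sorted with cumulative weight:
  y=3 (Zone IV, w=225) cum 225
  y=10 (Zone V, w=10) cum 235
  y=11 (Zone III, w=2) cum 237
  y=11 (Zone VI, w=250) cum 487  ← median
  y=12 (Zone I, w=175) cum 662
  y=12 (Zone II, w=3) cum 665
  y=12 (Zone VII, w=30) cum 695
⇒ y* = 11

(7, 11)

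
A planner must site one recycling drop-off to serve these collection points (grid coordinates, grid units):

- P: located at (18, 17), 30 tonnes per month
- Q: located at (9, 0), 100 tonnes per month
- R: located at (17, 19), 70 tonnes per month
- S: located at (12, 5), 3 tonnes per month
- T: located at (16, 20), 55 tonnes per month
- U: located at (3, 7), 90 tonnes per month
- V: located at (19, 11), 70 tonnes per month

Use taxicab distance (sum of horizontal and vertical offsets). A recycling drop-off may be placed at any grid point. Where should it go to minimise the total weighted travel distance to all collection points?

(16, 11)

Manhattan distance separates: Σwᵢ(|x−xᵢ|+|y−yᵢ|) = Σwᵢ|x−xᵢ| + Σwᵢ|y−yᵢ|, so x and y are optimised independently as 1-D weighted medians.
Total weight W = 418; half = 209.
x-coordinate, sorted with cumulative weight:
  x=3 (U, w=90) cum 90
  x=9 (Q, w=100) cum 190
  x=12 (S, w=3) cum 193
  x=16 (T, w=55) cum 248  ← median
  x=17 (R, w=70) cum 318
  x=18 (P, w=30) cum 348
  x=19 (V, w=70) cum 418
⇒ x* = 16
y-coordinate, sorted with cumulative weight:
  y=0 (Q, w=100) cum 100
  y=5 (S, w=3) cum 103
  y=7 (U, w=90) cum 193
  y=11 (V, w=70) cum 263  ← median
  y=17 (P, w=30) cum 293
  y=19 (R, w=70) cum 363
  y=20 (T, w=55) cum 418
⇒ y* = 11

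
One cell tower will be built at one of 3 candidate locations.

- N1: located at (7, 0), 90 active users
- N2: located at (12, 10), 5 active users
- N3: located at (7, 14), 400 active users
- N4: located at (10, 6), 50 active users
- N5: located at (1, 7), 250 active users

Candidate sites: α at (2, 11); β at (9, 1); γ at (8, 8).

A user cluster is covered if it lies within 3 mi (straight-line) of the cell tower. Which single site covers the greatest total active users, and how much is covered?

Coverage radius r = 3 mi; a point is covered iff (Δx)²+(Δy)² ≤ 3² = 9.
  α (2, 11): covers {none} → 0
  β (9, 1): covers {N1} → 90
  γ (8, 8): covers {N4} → 50
Maximum coverage at β: 90 active users.

β, covering 90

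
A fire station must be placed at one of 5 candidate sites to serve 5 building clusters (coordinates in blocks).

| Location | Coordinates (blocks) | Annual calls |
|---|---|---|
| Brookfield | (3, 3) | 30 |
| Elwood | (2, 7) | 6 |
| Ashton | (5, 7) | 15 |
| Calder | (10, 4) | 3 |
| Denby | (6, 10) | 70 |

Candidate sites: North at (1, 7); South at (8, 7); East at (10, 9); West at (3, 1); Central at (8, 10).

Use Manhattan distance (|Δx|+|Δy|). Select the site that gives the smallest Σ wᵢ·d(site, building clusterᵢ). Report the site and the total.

Central, total 668 blocks

Total weighted distance at each candidate:
  North (1, 7): total = 842
  South (8, 7): total = 716
  East (10, 9): total = 920
  West (3, 1): total = 1092
  Central (8, 10): total = 668
Minimum is at Central with total 668 blocks.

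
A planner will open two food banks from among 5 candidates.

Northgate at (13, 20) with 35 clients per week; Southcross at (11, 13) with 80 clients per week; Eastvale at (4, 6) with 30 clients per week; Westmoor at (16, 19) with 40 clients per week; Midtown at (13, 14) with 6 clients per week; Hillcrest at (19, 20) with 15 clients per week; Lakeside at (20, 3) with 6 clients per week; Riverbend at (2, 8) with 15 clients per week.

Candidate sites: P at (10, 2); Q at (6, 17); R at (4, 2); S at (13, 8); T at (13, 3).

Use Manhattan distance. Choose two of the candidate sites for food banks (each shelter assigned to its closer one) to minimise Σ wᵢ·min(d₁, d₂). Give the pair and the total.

Evaluate every pair (each demand assigned to the nearer of the two):
  {R, S}: total = 2158
  {Q, R}: total = 2192
  {Q, S}: total = 2233
  {P, S}: total = 2377
  {S, T}: total = 2383
  {P, Q}: total = 2411
  {Q, T}: total = 2447
  {R, T}: total = 3008
  {P, T}: total = 3278
  {P, R}: total = 3416
Best pair: {R, S} with total 2158.

{R, S}, total 2158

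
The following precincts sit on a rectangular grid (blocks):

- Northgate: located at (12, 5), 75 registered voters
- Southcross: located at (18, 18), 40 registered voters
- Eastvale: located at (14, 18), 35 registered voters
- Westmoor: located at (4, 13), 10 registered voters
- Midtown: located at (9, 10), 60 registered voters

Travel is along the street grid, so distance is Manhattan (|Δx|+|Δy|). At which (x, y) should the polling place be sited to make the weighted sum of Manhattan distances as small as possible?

Manhattan distance separates: Σwᵢ(|x−xᵢ|+|y−yᵢ|) = Σwᵢ|x−xᵢ| + Σwᵢ|y−yᵢ|, so x and y are optimised independently as 1-D weighted medians.
Total weight W = 220; half = 110.
x-coordinate, sorted with cumulative weight:
  x=4 (Westmoor, w=10) cum 10
  x=9 (Midtown, w=60) cum 70
  x=12 (Northgate, w=75) cum 145  ← median
  x=14 (Eastvale, w=35) cum 180
  x=18 (Southcross, w=40) cum 220
⇒ x* = 12
y-coordinate, sorted with cumulative weight:
  y=5 (Northgate, w=75) cum 75
  y=10 (Midtown, w=60) cum 135  ← median
  y=13 (Westmoor, w=10) cum 145
  y=18 (Southcross, w=40) cum 185
  y=18 (Eastvale, w=35) cum 220
⇒ y* = 10

(12, 10)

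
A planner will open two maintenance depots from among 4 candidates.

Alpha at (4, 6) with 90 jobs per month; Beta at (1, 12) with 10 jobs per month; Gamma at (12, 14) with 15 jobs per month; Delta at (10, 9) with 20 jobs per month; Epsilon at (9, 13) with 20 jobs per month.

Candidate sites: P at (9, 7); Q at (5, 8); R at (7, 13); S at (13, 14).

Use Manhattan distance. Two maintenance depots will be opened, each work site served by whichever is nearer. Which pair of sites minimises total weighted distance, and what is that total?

Evaluate every pair (each demand assigned to the nearer of the two):
  {Q, S}: total = 585
  {Q, R}: total = 590
  {P, Q}: total = 680
  {P, R}: total = 800
  {P, S}: total = 845
  {R, S}: total = 1165
Best pair: {Q, S} with total 585.

{Q, S}, total 585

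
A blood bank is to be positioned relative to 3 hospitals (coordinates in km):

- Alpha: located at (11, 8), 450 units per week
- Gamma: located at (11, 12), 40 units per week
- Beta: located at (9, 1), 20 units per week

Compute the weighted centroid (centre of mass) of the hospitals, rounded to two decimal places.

The minimiser of Σwᵢ‖p−pᵢ‖² is the weighted centroid p* = (Σwᵢpᵢ)/(Σwᵢ).
Σwᵢ = 510.
Σwᵢxᵢ = 450·11 + 40·11 + 20·9 = 5570.
Σwᵢyᵢ = 450·8 + 40·12 + 20·1 = 4100.
x* = 5570/510 = 10.92, y* = 4100/510 = 8.04.

(10.92, 8.04)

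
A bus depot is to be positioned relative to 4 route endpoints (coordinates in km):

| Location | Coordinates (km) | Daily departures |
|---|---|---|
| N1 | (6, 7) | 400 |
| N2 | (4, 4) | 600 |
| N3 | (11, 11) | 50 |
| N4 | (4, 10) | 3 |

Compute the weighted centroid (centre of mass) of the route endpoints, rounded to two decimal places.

(5.09, 5.49)

The minimiser of Σwᵢ‖p−pᵢ‖² is the weighted centroid p* = (Σwᵢpᵢ)/(Σwᵢ).
Σwᵢ = 1053.
Σwᵢxᵢ = 400·6 + 600·4 + 50·11 + 3·4 = 5362.
Σwᵢyᵢ = 400·7 + 600·4 + 50·11 + 3·10 = 5780.
x* = 5362/1053 = 5.09, y* = 5780/1053 = 5.49.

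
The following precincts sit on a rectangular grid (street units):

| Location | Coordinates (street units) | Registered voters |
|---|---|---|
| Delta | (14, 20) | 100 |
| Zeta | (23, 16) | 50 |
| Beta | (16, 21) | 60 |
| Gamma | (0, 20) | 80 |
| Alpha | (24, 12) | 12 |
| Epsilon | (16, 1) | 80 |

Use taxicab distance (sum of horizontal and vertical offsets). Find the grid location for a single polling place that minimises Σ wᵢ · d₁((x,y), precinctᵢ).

(16, 20)

Manhattan distance separates: Σwᵢ(|x−xᵢ|+|y−yᵢ|) = Σwᵢ|x−xᵢ| + Σwᵢ|y−yᵢ|, so x and y are optimised independently as 1-D weighted medians.
Total weight W = 382; half = 191.
x-coordinate, sorted with cumulative weight:
  x=0 (Gamma, w=80) cum 80
  x=14 (Delta, w=100) cum 180
  x=16 (Beta, w=60) cum 240  ← median
  x=16 (Epsilon, w=80) cum 320
  x=23 (Zeta, w=50) cum 370
  x=24 (Alpha, w=12) cum 382
⇒ x* = 16
y-coordinate, sorted with cumulative weight:
  y=1 (Epsilon, w=80) cum 80
  y=12 (Alpha, w=12) cum 92
  y=16 (Zeta, w=50) cum 142
  y=20 (Delta, w=100) cum 242  ← median
  y=20 (Gamma, w=80) cum 322
  y=21 (Beta, w=60) cum 382
⇒ y* = 20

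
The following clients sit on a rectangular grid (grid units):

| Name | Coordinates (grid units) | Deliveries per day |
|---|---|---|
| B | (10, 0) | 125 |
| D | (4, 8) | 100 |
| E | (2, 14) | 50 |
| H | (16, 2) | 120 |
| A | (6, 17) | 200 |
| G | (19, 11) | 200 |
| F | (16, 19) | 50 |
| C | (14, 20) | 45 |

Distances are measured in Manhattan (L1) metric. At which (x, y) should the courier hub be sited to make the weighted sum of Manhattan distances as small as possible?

Manhattan distance separates: Σwᵢ(|x−xᵢ|+|y−yᵢ|) = Σwᵢ|x−xᵢ| + Σwᵢ|y−yᵢ|, so x and y are optimised independently as 1-D weighted medians.
Total weight W = 890; half = 445.
x-coordinate, sorted with cumulative weight:
  x=2 (E, w=50) cum 50
  x=4 (D, w=100) cum 150
  x=6 (A, w=200) cum 350
  x=10 (B, w=125) cum 475  ← median
  x=14 (C, w=45) cum 520
  x=16 (H, w=120) cum 640
  x=16 (F, w=50) cum 690
  x=19 (G, w=200) cum 890
⇒ x* = 10
y-coordinate, sorted with cumulative weight:
  y=0 (B, w=125) cum 125
  y=2 (H, w=120) cum 245
  y=8 (D, w=100) cum 345
  y=11 (G, w=200) cum 545  ← median
  y=14 (E, w=50) cum 595
  y=17 (A, w=200) cum 795
  y=19 (F, w=50) cum 845
  y=20 (C, w=45) cum 890
⇒ y* = 11

(10, 11)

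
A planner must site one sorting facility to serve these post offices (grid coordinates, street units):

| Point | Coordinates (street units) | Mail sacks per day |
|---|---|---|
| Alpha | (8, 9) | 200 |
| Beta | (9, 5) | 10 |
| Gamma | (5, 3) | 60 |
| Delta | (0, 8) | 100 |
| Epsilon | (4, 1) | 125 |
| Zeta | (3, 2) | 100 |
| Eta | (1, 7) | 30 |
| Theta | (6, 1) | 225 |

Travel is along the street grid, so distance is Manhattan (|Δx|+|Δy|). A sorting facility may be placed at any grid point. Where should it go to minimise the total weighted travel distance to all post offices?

(6, 2)

Manhattan distance separates: Σwᵢ(|x−xᵢ|+|y−yᵢ|) = Σwᵢ|x−xᵢ| + Σwᵢ|y−yᵢ|, so x and y are optimised independently as 1-D weighted medians.
Total weight W = 850; half = 425.
x-coordinate, sorted with cumulative weight:
  x=0 (Delta, w=100) cum 100
  x=1 (Eta, w=30) cum 130
  x=3 (Zeta, w=100) cum 230
  x=4 (Epsilon, w=125) cum 355
  x=5 (Gamma, w=60) cum 415
  x=6 (Theta, w=225) cum 640  ← median
  x=8 (Alpha, w=200) cum 840
  x=9 (Beta, w=10) cum 850
⇒ x* = 6
y-coordinate, sorted with cumulative weight:
  y=1 (Epsilon, w=125) cum 125
  y=1 (Theta, w=225) cum 350
  y=2 (Zeta, w=100) cum 450  ← median
  y=3 (Gamma, w=60) cum 510
  y=5 (Beta, w=10) cum 520
  y=7 (Eta, w=30) cum 550
  y=8 (Delta, w=100) cum 650
  y=9 (Alpha, w=200) cum 850
⇒ y* = 2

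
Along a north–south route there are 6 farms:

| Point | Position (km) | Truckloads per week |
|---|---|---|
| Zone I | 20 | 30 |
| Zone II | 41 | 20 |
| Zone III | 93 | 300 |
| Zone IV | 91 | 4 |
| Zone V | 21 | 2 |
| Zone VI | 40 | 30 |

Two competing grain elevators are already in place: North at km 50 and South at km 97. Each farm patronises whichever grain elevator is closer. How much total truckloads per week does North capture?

The indifferent point is the midpoint (50+97)/2 = 73.5; farms left of it (closer to North at 50) go to North, those right go to South.
  Zone I at 20 (w=30) → North
  Zone V at 21 (w=2) → North
  Zone VI at 40 (w=30) → North
  Zone II at 41 (w=20) → North
  Zone IV at 91 (w=4) → South
  Zone III at 93 (w=300) → South
North captures 82; South captures 304.

82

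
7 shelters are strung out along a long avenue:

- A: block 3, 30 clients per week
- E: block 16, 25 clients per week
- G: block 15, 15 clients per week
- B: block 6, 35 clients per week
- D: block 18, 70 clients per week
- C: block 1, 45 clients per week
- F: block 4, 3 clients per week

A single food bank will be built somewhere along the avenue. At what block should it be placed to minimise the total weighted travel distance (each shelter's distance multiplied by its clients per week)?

For a sum of weighted absolute distances on a line, the optimum is the weighted median (not the mean). Total weight W = 223; half-weight = 111.5.
Sort by position and accumulate weight:
  block 1 (C, w=45) → cum 45
  block 3 (A, w=30) → cum 75
  block 4 (F, w=3) → cum 78
  block 6 (B, w=35) → cum 113  ≥ 111.5 → median here
  block 15 (G, w=15) → cum 128
  block 16 (E, w=25) → cum 153
  block 18 (D, w=70) → cum 223
Optimal location: block 6.

x = 6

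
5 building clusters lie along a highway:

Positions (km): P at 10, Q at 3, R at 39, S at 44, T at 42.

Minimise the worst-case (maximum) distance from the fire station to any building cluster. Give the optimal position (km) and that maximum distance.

location 23.5, max distance 20.5

The 1-center on a line is the midpoint of the two extreme points: leftmost at 3, rightmost at 44.
Optimal location = (3 + 44)/2 = 23.5; maximum distance = (44 − 3)/2 = 20.5.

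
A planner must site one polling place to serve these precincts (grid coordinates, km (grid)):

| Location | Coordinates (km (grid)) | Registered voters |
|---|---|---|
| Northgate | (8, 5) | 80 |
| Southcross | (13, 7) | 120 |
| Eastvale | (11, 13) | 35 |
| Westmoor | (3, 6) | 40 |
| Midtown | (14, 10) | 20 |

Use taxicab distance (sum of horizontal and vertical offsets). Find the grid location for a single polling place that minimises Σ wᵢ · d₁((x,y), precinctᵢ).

Manhattan distance separates: Σwᵢ(|x−xᵢ|+|y−yᵢ|) = Σwᵢ|x−xᵢ| + Σwᵢ|y−yᵢ|, so x and y are optimised independently as 1-D weighted medians.
Total weight W = 295; half = 147.5.
x-coordinate, sorted with cumulative weight:
  x=3 (Westmoor, w=40) cum 40
  x=8 (Northgate, w=80) cum 120
  x=11 (Eastvale, w=35) cum 155  ← median
  x=13 (Southcross, w=120) cum 275
  x=14 (Midtown, w=20) cum 295
⇒ x* = 11
y-coordinate, sorted with cumulative weight:
  y=5 (Northgate, w=80) cum 80
  y=6 (Westmoor, w=40) cum 120
  y=7 (Southcross, w=120) cum 240  ← median
  y=10 (Midtown, w=20) cum 260
  y=13 (Eastvale, w=35) cum 295
⇒ y* = 7

(11, 7)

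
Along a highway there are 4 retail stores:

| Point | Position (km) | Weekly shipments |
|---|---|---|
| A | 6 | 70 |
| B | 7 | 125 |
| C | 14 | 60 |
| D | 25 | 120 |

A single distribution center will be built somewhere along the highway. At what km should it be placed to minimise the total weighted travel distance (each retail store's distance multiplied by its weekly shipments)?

For a sum of weighted absolute distances on a line, the optimum is the weighted median (not the mean). Total weight W = 375; half-weight = 187.5.
Sort by position and accumulate weight:
  km 6 (A, w=70) → cum 70
  km 7 (B, w=125) → cum 195  ≥ 187.5 → median here
  km 14 (C, w=60) → cum 255
  km 25 (D, w=120) → cum 375
Optimal location: km 7.

x = 7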